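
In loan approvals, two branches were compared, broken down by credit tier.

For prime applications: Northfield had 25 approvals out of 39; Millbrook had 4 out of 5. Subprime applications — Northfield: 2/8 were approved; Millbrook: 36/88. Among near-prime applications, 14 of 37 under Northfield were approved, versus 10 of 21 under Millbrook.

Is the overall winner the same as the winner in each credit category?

Prime: Northfield 25/39 = 64.1%, Millbrook 4/5 = 80.0% → Millbrook
Subprime: Northfield 2/8 = 25.0%, Millbrook 36/88 = 40.9% → Millbrook
Near-prime: Northfield 14/37 = 37.8%, Millbrook 10/21 = 47.6% → Millbrook
Overall: Northfield 41/84 = 48.8%, Millbrook 50/114 = 43.9% → Northfield
Millbrook wins each credit group but Northfield wins overall — the comparison reverses. Millbrook's applications skew toward subprime, which has a lower base rate.

No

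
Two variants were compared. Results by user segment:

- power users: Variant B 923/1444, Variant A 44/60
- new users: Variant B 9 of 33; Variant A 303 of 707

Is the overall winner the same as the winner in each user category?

Power users: Variant B 923/1444 = 63.9%, Variant A 44/60 = 73.3% → Variant A
New users: Variant B 9/33 = 27.3%, Variant A 303/707 = 42.9% → Variant A
Overall: Variant B 932/1477 = 63.1%, Variant A 347/767 = 45.2% → Variant B
Variant A wins each user group but Variant B wins overall — the comparison reverses. Variant A's views skew toward new users, which has a lower base rate.

No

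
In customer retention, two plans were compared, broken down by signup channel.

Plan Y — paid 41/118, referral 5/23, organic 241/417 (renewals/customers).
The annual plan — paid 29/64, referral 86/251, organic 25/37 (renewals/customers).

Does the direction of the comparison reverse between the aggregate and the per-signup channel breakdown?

Yes

Paid: Plan Y 41/118 = 34.7%, the annual plan 29/64 = 45.3% → the annual plan
Referral: Plan Y 5/23 = 21.7%, the annual plan 86/251 = 34.3% → the annual plan
Organic: Plan Y 241/417 = 57.8%, the annual plan 25/37 = 67.6% → the annual plan
Overall: Plan Y 287/558 = 51.4%, the annual plan 140/352 = 39.8% → Plan Y
The annual plan wins each signup group but Plan Y wins overall — the comparison reverses. The annual plan's customers skew toward referral, which has a lower base rate.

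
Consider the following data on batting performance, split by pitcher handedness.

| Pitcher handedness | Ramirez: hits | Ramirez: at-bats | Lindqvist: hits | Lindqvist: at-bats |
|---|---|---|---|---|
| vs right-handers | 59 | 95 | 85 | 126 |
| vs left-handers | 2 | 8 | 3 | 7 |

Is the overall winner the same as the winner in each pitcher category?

Yes

Vs right-handers: Ramirez 59/95 = 62.1%, Lindqvist 85/126 = 67.5% → Lindqvist
Vs left-handers: Ramirez 2/8 = 25.0%, Lindqvist 3/7 = 42.9% → Lindqvist
Overall: Ramirez 61/103 = 59.2%, Lindqvist 88/133 = 66.2% → Lindqvist
Lindqvist wins overall and in every pitcher group — no reversal.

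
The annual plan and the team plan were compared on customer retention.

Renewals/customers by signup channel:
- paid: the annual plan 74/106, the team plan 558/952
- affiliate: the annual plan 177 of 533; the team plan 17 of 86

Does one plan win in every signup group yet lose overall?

Yes

Paid: the annual plan 74/106 = 69.8%, the team plan 558/952 = 58.6% → the annual plan
Affiliate: the annual plan 177/533 = 33.2%, the team plan 17/86 = 19.8% → the annual plan
Overall: the annual plan 251/639 = 39.3%, the team plan 575/1038 = 55.4% → the team plan
The annual plan wins each signup group but the team plan wins overall — the comparison reverses. The annual plan's customers skew toward affiliate, which has a lower base rate.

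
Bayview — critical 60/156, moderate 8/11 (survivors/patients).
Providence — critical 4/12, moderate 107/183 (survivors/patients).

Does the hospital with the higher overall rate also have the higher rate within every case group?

No

Critical: Bayview 60/156 = 38.5%, Providence 4/12 = 33.3% → Bayview
Moderate: Bayview 8/11 = 72.7%, Providence 107/183 = 58.5% → Bayview
Overall: Bayview 68/167 = 40.7%, Providence 111/195 = 56.9% → Providence
Bayview wins each case group but Providence wins overall — the comparison reverses. Bayview's patients skew toward critical, which has a lower base rate.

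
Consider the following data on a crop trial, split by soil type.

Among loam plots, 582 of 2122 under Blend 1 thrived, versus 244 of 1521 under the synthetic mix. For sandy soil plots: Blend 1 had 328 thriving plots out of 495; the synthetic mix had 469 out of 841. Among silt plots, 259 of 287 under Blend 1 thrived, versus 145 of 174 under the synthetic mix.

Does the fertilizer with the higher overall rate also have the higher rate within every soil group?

Yes

Loam: Blend 1 582/2122 = 27.4%, the synthetic mix 244/1521 = 16.0% → Blend 1
Sandy soil: Blend 1 328/495 = 66.3%, the synthetic mix 469/841 = 55.8% → Blend 1
Silt: Blend 1 259/287 = 90.2%, the synthetic mix 145/174 = 83.3% → Blend 1
Overall: Blend 1 1169/2904 = 40.3%, the synthetic mix 858/2536 = 33.8% → Blend 1
Blend 1 wins overall and in every soil group — no reversal.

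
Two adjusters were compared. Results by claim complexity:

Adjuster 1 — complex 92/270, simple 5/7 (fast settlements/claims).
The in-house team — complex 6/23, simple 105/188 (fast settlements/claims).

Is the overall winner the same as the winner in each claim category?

Complex: Adjuster 1 92/270 = 34.1%, the in-house team 6/23 = 26.1% → Adjuster 1
Simple: Adjuster 1 5/7 = 71.4%, the in-house team 105/188 = 55.9% → Adjuster 1
Overall: Adjuster 1 97/277 = 35.0%, the in-house team 111/211 = 52.6% → the in-house team
Adjuster 1 wins each claim group but the in-house team wins overall — the comparison reverses. Adjuster 1's claims skew toward complex, which has a lower base rate.

No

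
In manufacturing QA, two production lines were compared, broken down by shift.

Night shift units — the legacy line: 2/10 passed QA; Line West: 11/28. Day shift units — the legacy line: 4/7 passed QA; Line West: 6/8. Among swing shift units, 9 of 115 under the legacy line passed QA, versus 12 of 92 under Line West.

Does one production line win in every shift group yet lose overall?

Night shift: the legacy line 2/10 = 20.0%, Line West 11/28 = 39.3% → Line West
Day shift: the legacy line 4/7 = 57.1%, Line West 6/8 = 75.0% → Line West
Swing shift: the legacy line 9/115 = 7.8%, Line West 12/92 = 13.0% → Line West
Overall: the legacy line 15/132 = 11.4%, Line West 29/128 = 22.7% → Line West
Line West wins overall and in every shift group — no reversal.

No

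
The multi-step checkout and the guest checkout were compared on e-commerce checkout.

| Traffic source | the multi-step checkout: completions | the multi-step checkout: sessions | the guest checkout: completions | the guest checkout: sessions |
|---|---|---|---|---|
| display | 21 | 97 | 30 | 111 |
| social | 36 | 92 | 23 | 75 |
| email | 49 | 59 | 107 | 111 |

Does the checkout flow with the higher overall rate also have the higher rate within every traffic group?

Display: the multi-step checkout 21/97 = 21.6%, the guest checkout 30/111 = 27.0% → the guest checkout
Social: the multi-step checkout 36/92 = 39.1%, the guest checkout 23/75 = 30.7% → the multi-step checkout
Email: the multi-step checkout 49/59 = 83.1%, the guest checkout 107/111 = 96.4% → the guest checkout
Overall: the multi-step checkout 106/248 = 42.7%, the guest checkout 160/297 = 53.9% → the guest checkout
Neither sweeps: the multi-step checkout wins 1 of 3 groups, the guest checkout wins 2. The guest checkout wins overall but not every group — no Simpson reversal.

No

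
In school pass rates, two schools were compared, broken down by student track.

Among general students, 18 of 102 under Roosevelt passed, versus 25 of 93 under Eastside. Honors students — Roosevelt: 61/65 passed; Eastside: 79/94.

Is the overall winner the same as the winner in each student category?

No

General: Roosevelt 18/102 = 17.6%, Eastside 25/93 = 26.9% → Eastside
Honors: Roosevelt 61/65 = 93.8%, Eastside 79/94 = 84.0% → Roosevelt
Overall: Roosevelt 79/167 = 47.3%, Eastside 104/187 = 55.6% → Eastside
Neither sweeps: Roosevelt wins 1 of 2 groups, Eastside wins 1. Eastside wins overall but not every group — no Simpson reversal.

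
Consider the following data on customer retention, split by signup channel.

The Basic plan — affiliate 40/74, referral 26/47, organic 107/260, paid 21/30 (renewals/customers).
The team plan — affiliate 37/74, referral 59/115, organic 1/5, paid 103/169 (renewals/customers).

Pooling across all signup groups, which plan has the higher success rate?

Affiliate: the Basic plan 40/74 = 54.1%, the team plan 37/74 = 50.0% → the Basic plan
Referral: the Basic plan 26/47 = 55.3%, the team plan 59/115 = 51.3% → the Basic plan
Organic: the Basic plan 107/260 = 41.2%, the team plan 1/5 = 20.0% → the Basic plan
Paid: the Basic plan 21/30 = 70.0%, the team plan 103/169 = 60.9% → the Basic plan
Overall: the Basic plan 194/411 = 47.2%, the team plan 200/363 = 55.1% → the team plan
(The Basic plan wins every signup group but the team plan wins overall — the Basic plan's customers skew toward the low-rate organic group.)

the team plan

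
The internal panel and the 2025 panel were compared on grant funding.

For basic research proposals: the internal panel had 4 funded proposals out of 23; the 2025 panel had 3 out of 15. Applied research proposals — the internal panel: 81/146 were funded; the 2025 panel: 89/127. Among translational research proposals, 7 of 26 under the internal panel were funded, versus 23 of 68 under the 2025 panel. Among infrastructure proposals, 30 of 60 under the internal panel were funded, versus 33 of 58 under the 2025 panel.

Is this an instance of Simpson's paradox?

Basic research: the internal panel 4/23 = 17.4%, the 2025 panel 3/15 = 20.0% → the 2025 panel
Applied research: the internal panel 81/146 = 55.5%, the 2025 panel 89/127 = 70.1% → the 2025 panel
Translational research: the internal panel 7/26 = 26.9%, the 2025 panel 23/68 = 33.8% → the 2025 panel
Infrastructure: the internal panel 30/60 = 50.0%, the 2025 panel 33/58 = 56.9% → the 2025 panel
Overall: the internal panel 122/255 = 47.8%, the 2025 panel 148/268 = 55.2% → the 2025 panel
The 2025 panel wins overall and in every proposal group — no reversal.

No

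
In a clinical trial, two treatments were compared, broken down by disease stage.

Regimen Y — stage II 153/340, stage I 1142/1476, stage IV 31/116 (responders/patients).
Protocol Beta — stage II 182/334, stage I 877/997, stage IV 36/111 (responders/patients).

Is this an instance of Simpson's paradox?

Stage II: Regimen Y 153/340 = 45.0%, Protocol Beta 182/334 = 54.5% → Protocol Beta
Stage I: Regimen Y 1142/1476 = 77.4%, Protocol Beta 877/997 = 88.0% → Protocol Beta
Stage IV: Regimen Y 31/116 = 26.7%, Protocol Beta 36/111 = 32.4% → Protocol Beta
Overall: Regimen Y 1326/1932 = 68.6%, Protocol Beta 1095/1442 = 75.9% → Protocol Beta
Protocol Beta wins overall and in every disease group — no reversal.

No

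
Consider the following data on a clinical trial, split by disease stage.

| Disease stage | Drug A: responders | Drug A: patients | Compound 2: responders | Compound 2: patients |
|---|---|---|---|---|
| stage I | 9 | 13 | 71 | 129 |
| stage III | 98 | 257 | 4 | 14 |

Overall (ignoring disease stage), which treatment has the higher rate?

Compound 2

Stage I: Drug A 9/13 = 69.2%, Compound 2 71/129 = 55.0% → Drug A
Stage III: Drug A 98/257 = 38.1%, Compound 2 4/14 = 28.6% → Drug A
Overall: Drug A 107/270 = 39.6%, Compound 2 75/143 = 52.4% → Compound 2
(Drug A wins every disease group but Compound 2 wins overall — Drug A's patients skew toward the low-rate stage III group.)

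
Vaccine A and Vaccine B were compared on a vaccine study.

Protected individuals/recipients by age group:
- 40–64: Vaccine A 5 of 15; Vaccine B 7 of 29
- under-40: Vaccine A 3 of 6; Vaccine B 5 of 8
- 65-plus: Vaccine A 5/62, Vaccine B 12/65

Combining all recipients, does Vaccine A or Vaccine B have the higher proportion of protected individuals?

40–64: Vaccine A 5/15 = 33.3%, Vaccine B 7/29 = 24.1% → Vaccine A
Under-40: Vaccine A 3/6 = 50.0%, Vaccine B 5/8 = 62.5% → Vaccine B
65-plus: Vaccine A 5/62 = 8.1%, Vaccine B 12/65 = 18.5% → Vaccine B
Overall: Vaccine A 13/83 = 15.7%, Vaccine B 24/102 = 23.5% → Vaccine B
(Neither sweeps every age group, but Vaccine B has the higher pooled rate.)

Vaccine B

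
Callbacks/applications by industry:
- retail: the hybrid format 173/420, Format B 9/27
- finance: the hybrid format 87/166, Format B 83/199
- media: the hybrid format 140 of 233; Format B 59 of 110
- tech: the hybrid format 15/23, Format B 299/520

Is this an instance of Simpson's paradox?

Retail: the hybrid format 173/420 = 41.2%, Format B 9/27 = 33.3% → the hybrid format
Finance: the hybrid format 87/166 = 52.4%, Format B 83/199 = 41.7% → the hybrid format
Media: the hybrid format 140/233 = 60.1%, Format B 59/110 = 53.6% → the hybrid format
Tech: the hybrid format 15/23 = 65.2%, Format B 299/520 = 57.5% → the hybrid format
Overall: the hybrid format 415/842 = 49.3%, Format B 450/856 = 52.6% → Format B
The hybrid format wins each industry group but Format B wins overall — the comparison reverses. The hybrid format's applications skew toward retail, which has a lower base rate.

Yes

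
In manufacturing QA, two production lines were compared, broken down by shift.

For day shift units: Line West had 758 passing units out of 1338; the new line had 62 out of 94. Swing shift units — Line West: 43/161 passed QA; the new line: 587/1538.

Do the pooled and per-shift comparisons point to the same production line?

No

Day shift: Line West 758/1338 = 56.7%, the new line 62/94 = 66.0% → the new line
Swing shift: Line West 43/161 = 26.7%, the new line 587/1538 = 38.2% → the new line
Overall: Line West 801/1499 = 53.4%, the new line 649/1632 = 39.8% → Line West
The new line wins each shift group but Line West wins overall — the comparison reverses. The new line's units skew toward swing shift, which has a lower base rate.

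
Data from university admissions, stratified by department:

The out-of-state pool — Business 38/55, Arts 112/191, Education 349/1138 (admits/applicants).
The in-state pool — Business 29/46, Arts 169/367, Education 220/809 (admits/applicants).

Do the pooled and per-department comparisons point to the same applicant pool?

Yes

Business: the out-of-state pool 38/55 = 69.1%, the in-state pool 29/46 = 63.0% → the out-of-state pool
Arts: the out-of-state pool 112/191 = 58.6%, the in-state pool 169/367 = 46.0% → the out-of-state pool
Education: the out-of-state pool 349/1138 = 30.7%, the in-state pool 220/809 = 27.2% → the out-of-state pool
Overall: the out-of-state pool 499/1384 = 36.1%, the in-state pool 418/1222 = 34.2% → the out-of-state pool
The out-of-state pool wins overall and in every department group — no reversal.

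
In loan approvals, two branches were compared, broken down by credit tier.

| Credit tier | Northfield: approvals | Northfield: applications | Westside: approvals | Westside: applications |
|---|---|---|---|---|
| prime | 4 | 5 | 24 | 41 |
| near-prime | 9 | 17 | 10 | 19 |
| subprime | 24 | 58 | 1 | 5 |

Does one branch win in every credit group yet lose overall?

Yes

Prime: Northfield 4/5 = 80.0%, Westside 24/41 = 58.5% → Northfield
Near-prime: Northfield 9/17 = 52.9%, Westside 10/19 = 52.6% → Northfield
Subprime: Northfield 24/58 = 41.4%, Westside 1/5 = 20.0% → Northfield
Overall: Northfield 37/80 = 46.2%, Westside 35/65 = 53.8% → Westside
Northfield wins each credit group but Westside wins overall — the comparison reverses. Northfield's applications skew toward subprime, which has a lower base rate.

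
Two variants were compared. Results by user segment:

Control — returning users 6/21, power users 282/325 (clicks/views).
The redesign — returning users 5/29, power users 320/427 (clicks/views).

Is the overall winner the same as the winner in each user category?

Yes

Returning users: Control 6/21 = 28.6%, the redesign 5/29 = 17.2% → Control
Power users: Control 282/325 = 86.8%, the redesign 320/427 = 74.9% → Control
Overall: Control 288/346 = 83.2%, the redesign 325/456 = 71.3% → Control
Control wins overall and in every user group — no reversal.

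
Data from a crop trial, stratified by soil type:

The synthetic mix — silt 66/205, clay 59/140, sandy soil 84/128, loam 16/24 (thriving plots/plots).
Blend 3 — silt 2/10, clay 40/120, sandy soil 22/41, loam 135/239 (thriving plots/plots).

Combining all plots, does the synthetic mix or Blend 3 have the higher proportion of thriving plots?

Blend 3

Silt: the synthetic mix 66/205 = 32.2%, Blend 3 2/10 = 20.0% → the synthetic mix
Clay: the synthetic mix 59/140 = 42.1%, Blend 3 40/120 = 33.3% → the synthetic mix
Sandy soil: the synthetic mix 84/128 = 65.6%, Blend 3 22/41 = 53.7% → the synthetic mix
Loam: the synthetic mix 16/24 = 66.7%, Blend 3 135/239 = 56.5% → the synthetic mix
Overall: the synthetic mix 225/497 = 45.3%, Blend 3 199/410 = 48.5% → Blend 3
(The synthetic mix wins every soil group but Blend 3 wins overall — the synthetic mix's plots skew toward the low-rate silt group.)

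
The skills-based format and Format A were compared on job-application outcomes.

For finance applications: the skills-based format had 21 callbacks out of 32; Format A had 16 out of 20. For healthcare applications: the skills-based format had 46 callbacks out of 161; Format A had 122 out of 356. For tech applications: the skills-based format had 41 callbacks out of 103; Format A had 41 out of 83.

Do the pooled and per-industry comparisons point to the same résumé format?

Yes

Finance: the skills-based format 21/32 = 65.6%, Format A 16/20 = 80.0% → Format A
Healthcare: the skills-based format 46/161 = 28.6%, Format A 122/356 = 34.3% → Format A
Tech: the skills-based format 41/103 = 39.8%, Format A 41/83 = 49.4% → Format A
Overall: the skills-based format 108/296 = 36.5%, Format A 179/459 = 39.0% → Format A
Format A wins overall and in every industry group — no reversal.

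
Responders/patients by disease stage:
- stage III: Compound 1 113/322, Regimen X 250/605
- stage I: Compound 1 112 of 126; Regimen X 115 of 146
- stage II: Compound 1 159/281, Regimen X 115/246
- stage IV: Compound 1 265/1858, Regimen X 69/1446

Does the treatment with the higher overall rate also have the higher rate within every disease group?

Stage III: Compound 1 113/322 = 35.1%, Regimen X 250/605 = 41.3% → Regimen X
Stage I: Compound 1 112/126 = 88.9%, Regimen X 115/146 = 78.8% → Compound 1
Stage II: Compound 1 159/281 = 56.6%, Regimen X 115/246 = 46.7% → Compound 1
Stage IV: Compound 1 265/1858 = 14.3%, Regimen X 69/1446 = 4.8% → Compound 1
Overall: Compound 1 649/2587 = 25.1%, Regimen X 549/2443 = 22.5% → Compound 1
Neither sweeps: Compound 1 wins 3 of 4 groups, Regimen X wins 1. Compound 1 wins overall but not every group — no Simpson reversal.

No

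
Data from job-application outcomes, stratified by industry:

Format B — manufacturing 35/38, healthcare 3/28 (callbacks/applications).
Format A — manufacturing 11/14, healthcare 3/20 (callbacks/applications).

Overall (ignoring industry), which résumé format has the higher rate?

Format B

Manufacturing: Format B 35/38 = 92.1%, Format A 11/14 = 78.6% → Format B
Healthcare: Format B 3/28 = 10.7%, Format A 3/20 = 15.0% → Format A
Overall: Format B 38/66 = 57.6%, Format A 14/34 = 41.2% → Format B
(Neither sweeps every industry group, but Format B has the higher pooled rate.)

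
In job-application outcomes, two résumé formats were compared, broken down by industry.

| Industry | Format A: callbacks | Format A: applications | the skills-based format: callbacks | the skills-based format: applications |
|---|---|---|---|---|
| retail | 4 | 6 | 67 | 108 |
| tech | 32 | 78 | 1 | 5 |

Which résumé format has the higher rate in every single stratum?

Retail: Format A 4/6 = 66.7%, the skills-based format 67/108 = 62.0% → Format A
Tech: Format A 32/78 = 41.0%, the skills-based format 1/5 = 20.0% → Format A
Format A has the higher rate in both groups.

Format A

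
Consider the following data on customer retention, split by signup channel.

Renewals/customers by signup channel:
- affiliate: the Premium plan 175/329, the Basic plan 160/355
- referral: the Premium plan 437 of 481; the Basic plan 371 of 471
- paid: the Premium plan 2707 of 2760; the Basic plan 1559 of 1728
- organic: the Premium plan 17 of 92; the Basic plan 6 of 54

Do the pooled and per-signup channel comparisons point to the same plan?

Affiliate: the Premium plan 175/329 = 53.2%, the Basic plan 160/355 = 45.1% → the Premium plan
Referral: the Premium plan 437/481 = 90.9%, the Basic plan 371/471 = 78.8% → the Premium plan
Paid: the Premium plan 2707/2760 = 98.1%, the Basic plan 1559/1728 = 90.2% → the Premium plan
Organic: the Premium plan 17/92 = 18.5%, the Basic plan 6/54 = 11.1% → the Premium plan
Overall: the Premium plan 3336/3662 = 91.1%, the Basic plan 2096/2608 = 80.4% → the Premium plan
The Premium plan wins overall and in every signup group — no reversal.

Yes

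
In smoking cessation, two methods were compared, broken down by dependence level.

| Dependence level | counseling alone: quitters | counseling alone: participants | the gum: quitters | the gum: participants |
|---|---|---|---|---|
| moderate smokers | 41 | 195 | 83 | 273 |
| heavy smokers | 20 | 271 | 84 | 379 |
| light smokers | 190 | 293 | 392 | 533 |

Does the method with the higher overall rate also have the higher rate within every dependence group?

Yes

Moderate smokers: counseling alone 41/195 = 21.0%, the gum 83/273 = 30.4% → the gum
Heavy smokers: counseling alone 20/271 = 7.4%, the gum 84/379 = 22.2% → the gum
Light smokers: counseling alone 190/293 = 64.8%, the gum 392/533 = 73.5% → the gum
Overall: counseling alone 251/759 = 33.1%, the gum 559/1185 = 47.2% → the gum
The gum wins overall and in every dependence group — no reversal.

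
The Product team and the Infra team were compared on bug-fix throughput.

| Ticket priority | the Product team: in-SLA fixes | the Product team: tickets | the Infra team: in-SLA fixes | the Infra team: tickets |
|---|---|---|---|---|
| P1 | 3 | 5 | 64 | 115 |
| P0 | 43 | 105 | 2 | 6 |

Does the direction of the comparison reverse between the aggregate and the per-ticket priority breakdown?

P1: the Product team 3/5 = 60.0%, the Infra team 64/115 = 55.7% → the Product team
P0: the Product team 43/105 = 41.0%, the Infra team 2/6 = 33.3% → the Product team
Overall: the Product team 46/110 = 41.8%, the Infra team 66/121 = 54.5% → the Infra team
The Product team wins each ticket group but the Infra team wins overall — the comparison reverses. The Product team's tickets skew toward P0, which has a lower base rate.

Yes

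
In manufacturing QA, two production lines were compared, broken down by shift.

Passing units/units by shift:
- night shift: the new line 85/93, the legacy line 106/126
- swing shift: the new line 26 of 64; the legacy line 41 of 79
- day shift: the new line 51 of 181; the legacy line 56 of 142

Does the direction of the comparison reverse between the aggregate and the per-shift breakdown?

No

Night shift: the new line 85/93 = 91.4%, the legacy line 106/126 = 84.1% → the new line
Swing shift: the new line 26/64 = 40.6%, the legacy line 41/79 = 51.9% → the legacy line
Day shift: the new line 51/181 = 28.2%, the legacy line 56/142 = 39.4% → the legacy line
Overall: the new line 162/338 = 47.9%, the legacy line 203/347 = 58.5% → the legacy line
Neither sweeps: the new line wins 1 of 3 groups, the legacy line wins 2. The legacy line wins overall but not every group — no Simpson reversal.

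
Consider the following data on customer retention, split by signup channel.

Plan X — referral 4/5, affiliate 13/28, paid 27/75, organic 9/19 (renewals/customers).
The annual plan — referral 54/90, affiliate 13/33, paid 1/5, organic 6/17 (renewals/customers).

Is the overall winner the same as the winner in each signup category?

Referral: Plan X 4/5 = 80.0%, the annual plan 54/90 = 60.0% → Plan X
Affiliate: Plan X 13/28 = 46.4%, the annual plan 13/33 = 39.4% → Plan X
Paid: Plan X 27/75 = 36.0%, the annual plan 1/5 = 20.0% → Plan X
Organic: Plan X 9/19 = 47.4%, the annual plan 6/17 = 35.3% → Plan X
Overall: Plan X 53/127 = 41.7%, the annual plan 74/145 = 51.0% → the annual plan
Plan X wins each signup group but the annual plan wins overall — the comparison reverses. Plan X's customers skew toward paid, which has a lower base rate.

No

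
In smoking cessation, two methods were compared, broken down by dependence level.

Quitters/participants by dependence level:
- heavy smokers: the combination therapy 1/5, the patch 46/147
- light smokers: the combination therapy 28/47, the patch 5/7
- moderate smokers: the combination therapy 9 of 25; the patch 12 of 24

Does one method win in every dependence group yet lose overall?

Yes

Heavy smokers: the combination therapy 1/5 = 20.0%, the patch 46/147 = 31.3% → the patch
Light smokers: the combination therapy 28/47 = 59.6%, the patch 5/7 = 71.4% → the patch
Moderate smokers: the combination therapy 9/25 = 36.0%, the patch 12/24 = 50.0% → the patch
Overall: the combination therapy 38/77 = 49.4%, the patch 63/178 = 35.4% → the combination therapy
The patch wins each dependence group but the combination therapy wins overall — the comparison reverses. The patch's participants skew toward heavy smokers, which has a lower base rate.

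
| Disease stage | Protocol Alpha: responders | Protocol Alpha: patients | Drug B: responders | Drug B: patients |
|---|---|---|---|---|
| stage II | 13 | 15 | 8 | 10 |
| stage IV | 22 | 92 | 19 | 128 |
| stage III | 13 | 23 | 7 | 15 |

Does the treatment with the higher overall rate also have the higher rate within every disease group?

Stage II: Protocol Alpha 13/15 = 86.7%, Drug B 8/10 = 80.0% → Protocol Alpha
Stage IV: Protocol Alpha 22/92 = 23.9%, Drug B 19/128 = 14.8% → Protocol Alpha
Stage III: Protocol Alpha 13/23 = 56.5%, Drug B 7/15 = 46.7% → Protocol Alpha
Overall: Protocol Alpha 48/130 = 36.9%, Drug B 34/153 = 22.2% → Protocol Alpha
Protocol Alpha wins overall and in every disease group — no reversal.

Yes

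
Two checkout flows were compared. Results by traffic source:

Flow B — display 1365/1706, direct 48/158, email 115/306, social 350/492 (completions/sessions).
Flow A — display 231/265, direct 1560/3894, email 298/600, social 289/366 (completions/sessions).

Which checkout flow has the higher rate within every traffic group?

Flow A

Display: Flow B 1365/1706 = 80.0%, Flow A 231/265 = 87.2% → Flow A
Direct: Flow B 48/158 = 30.4%, Flow A 1560/3894 = 40.1% → Flow A
Email: Flow B 115/306 = 37.6%, Flow A 298/600 = 49.7% → Flow A
Social: Flow B 350/492 = 71.1%, Flow A 289/366 = 79.0% → Flow A
Flow A has the higher rate in all 4 groups.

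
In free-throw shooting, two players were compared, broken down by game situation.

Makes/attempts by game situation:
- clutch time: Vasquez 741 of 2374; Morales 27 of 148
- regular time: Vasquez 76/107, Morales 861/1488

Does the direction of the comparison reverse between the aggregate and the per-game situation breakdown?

Yes

Clutch time: Vasquez 741/2374 = 31.2%, Morales 27/148 = 18.2% → Vasquez
Regular time: Vasquez 76/107 = 71.0%, Morales 861/1488 = 57.9% → Vasquez
Overall: Vasquez 817/2481 = 32.9%, Morales 888/1636 = 54.3% → Morales
Vasquez wins each game group but Morales wins overall — the comparison reverses. Vasquez's attempts skew toward clutch time, which has a lower base rate.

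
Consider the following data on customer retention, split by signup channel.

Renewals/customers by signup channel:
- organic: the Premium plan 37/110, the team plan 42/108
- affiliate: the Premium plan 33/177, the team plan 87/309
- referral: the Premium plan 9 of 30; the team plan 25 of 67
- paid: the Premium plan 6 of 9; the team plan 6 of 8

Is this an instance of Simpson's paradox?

Organic: the Premium plan 37/110 = 33.6%, the team plan 42/108 = 38.9% → the team plan
Affiliate: the Premium plan 33/177 = 18.6%, the team plan 87/309 = 28.2% → the team plan
Referral: the Premium plan 9/30 = 30.0%, the team plan 25/67 = 37.3% → the team plan
Paid: the Premium plan 6/9 = 66.7%, the team plan 6/8 = 75.0% → the team plan
Overall: the Premium plan 85/326 = 26.1%, the team plan 160/492 = 32.5% → the team plan
The team plan wins overall and in every signup group — no reversal.

No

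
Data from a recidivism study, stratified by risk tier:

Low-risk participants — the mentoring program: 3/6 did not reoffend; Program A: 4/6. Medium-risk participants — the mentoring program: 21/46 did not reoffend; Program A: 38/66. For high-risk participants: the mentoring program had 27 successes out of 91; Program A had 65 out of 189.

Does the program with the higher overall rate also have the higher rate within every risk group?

Low-risk: the mentoring program 3/6 = 50.0%, Program A 4/6 = 66.7% → Program A
Medium-risk: the mentoring program 21/46 = 45.7%, Program A 38/66 = 57.6% → Program A
High-risk: the mentoring program 27/91 = 29.7%, Program A 65/189 = 34.4% → Program A
Overall: the mentoring program 51/143 = 35.7%, Program A 107/261 = 41.0% → Program A
Program A wins overall and in every risk group — no reversal.

Yes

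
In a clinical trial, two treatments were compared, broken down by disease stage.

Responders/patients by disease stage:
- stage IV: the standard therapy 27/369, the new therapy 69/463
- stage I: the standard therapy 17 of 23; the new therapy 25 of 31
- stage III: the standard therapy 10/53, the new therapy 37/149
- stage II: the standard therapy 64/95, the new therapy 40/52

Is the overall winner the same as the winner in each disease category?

Stage IV: the standard therapy 27/369 = 7.3%, the new therapy 69/463 = 14.9% → the new therapy
Stage I: the standard therapy 17/23 = 73.9%, the new therapy 25/31 = 80.6% → the new therapy
Stage III: the standard therapy 10/53 = 18.9%, the new therapy 37/149 = 24.8% → the new therapy
Stage II: the standard therapy 64/95 = 67.4%, the new therapy 40/52 = 76.9% → the new therapy
Overall: the standard therapy 118/540 = 21.9%, the new therapy 171/695 = 24.6% → the new therapy
The new therapy wins overall and in every disease group — no reversal.

Yes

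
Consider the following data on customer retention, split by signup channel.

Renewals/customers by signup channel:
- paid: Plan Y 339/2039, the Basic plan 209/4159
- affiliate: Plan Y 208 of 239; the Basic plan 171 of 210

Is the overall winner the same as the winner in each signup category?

Yes

Paid: Plan Y 339/2039 = 16.6%, the Basic plan 209/4159 = 5.0% → Plan Y
Affiliate: Plan Y 208/239 = 87.0%, the Basic plan 171/210 = 81.4% → Plan Y
Overall: Plan Y 547/2278 = 24.0%, the Basic plan 380/4369 = 8.7% → Plan Y
Plan Y wins overall and in every signup group — no reversal.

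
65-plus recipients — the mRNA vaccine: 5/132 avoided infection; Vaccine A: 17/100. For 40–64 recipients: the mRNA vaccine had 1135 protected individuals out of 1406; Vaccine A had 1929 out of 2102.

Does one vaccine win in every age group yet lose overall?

No

65-plus: the mRNA vaccine 5/132 = 3.8%, Vaccine A 17/100 = 17.0% → Vaccine A
40–64: the mRNA vaccine 1135/1406 = 80.7%, Vaccine A 1929/2102 = 91.8% → Vaccine A
Overall: the mRNA vaccine 1140/1538 = 74.1%, Vaccine A 1946/2202 = 88.4% → Vaccine A
Vaccine A wins overall and in every age group — no reversal.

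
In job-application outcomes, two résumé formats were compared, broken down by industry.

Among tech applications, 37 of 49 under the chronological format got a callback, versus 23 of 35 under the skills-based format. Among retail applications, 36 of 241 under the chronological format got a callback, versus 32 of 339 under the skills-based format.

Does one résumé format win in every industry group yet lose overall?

Tech: the chronological format 37/49 = 75.5%, the skills-based format 23/35 = 65.7% → the chronological format
Retail: the chronological format 36/241 = 14.9%, the skills-based format 32/339 = 9.4% → the chronological format
Overall: the chronological format 73/290 = 25.2%, the skills-based format 55/374 = 14.7% → the chronological format
The chronological format wins overall and in every industry group — no reversal.

No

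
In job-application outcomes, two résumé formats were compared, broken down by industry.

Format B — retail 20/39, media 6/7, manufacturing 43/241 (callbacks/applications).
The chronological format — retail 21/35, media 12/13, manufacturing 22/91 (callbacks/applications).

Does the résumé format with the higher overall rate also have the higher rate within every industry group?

Retail: Format B 20/39 = 51.3%, the chronological format 21/35 = 60.0% → the chronological format
Media: Format B 6/7 = 85.7%, the chronological format 12/13 = 92.3% → the chronological format
Manufacturing: Format B 43/241 = 17.8%, the chronological format 22/91 = 24.2% → the chronological format
Overall: Format B 69/287 = 24.0%, the chronological format 55/139 = 39.6% → the chronological format
The chronological format wins overall and in every industry group — no reversal.

Yes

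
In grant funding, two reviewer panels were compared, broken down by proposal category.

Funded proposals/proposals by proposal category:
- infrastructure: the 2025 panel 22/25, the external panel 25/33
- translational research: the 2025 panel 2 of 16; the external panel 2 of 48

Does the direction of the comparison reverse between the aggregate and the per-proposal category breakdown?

No

Infrastructure: the 2025 panel 22/25 = 88.0%, the external panel 25/33 = 75.8% → the 2025 panel
Translational research: the 2025 panel 2/16 = 12.5%, the external panel 2/48 = 4.2% → the 2025 panel
Overall: the 2025 panel 24/41 = 58.5%, the external panel 27/81 = 33.3% → the 2025 panel
The 2025 panel wins overall and in every proposal group — no reversal.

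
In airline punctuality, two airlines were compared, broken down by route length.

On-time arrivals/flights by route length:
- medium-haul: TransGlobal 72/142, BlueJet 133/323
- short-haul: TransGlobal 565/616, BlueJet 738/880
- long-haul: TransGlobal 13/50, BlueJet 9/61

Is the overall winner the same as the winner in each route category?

Yes

Medium-haul: TransGlobal 72/142 = 50.7%, BlueJet 133/323 = 41.2% → TransGlobal
Short-haul: TransGlobal 565/616 = 91.7%, BlueJet 738/880 = 83.9% → TransGlobal
Long-haul: TransGlobal 13/50 = 26.0%, BlueJet 9/61 = 14.8% → TransGlobal
Overall: TransGlobal 650/808 = 80.4%, BlueJet 880/1264 = 69.6% → TransGlobal
TransGlobal wins overall and in every route group — no reversal.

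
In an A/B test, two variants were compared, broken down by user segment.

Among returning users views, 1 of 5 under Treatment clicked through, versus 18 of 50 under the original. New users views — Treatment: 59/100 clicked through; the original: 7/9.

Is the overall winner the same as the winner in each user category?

Returning users: Treatment 1/5 = 20.0%, the original 18/50 = 36.0% → the original
New users: Treatment 59/100 = 59.0%, the original 7/9 = 77.8% → the original
Overall: Treatment 60/105 = 57.1%, the original 25/59 = 42.4% → Treatment
The original wins each user group but Treatment wins overall — the comparison reverses. The original's views skew toward returning users, which has a lower base rate.

No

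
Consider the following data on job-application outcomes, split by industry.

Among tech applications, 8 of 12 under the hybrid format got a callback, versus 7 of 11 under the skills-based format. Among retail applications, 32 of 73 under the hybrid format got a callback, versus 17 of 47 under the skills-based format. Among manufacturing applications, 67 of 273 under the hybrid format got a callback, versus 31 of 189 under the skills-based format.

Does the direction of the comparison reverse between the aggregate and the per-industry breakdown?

No

Tech: the hybrid format 8/12 = 66.7%, the skills-based format 7/11 = 63.6% → the hybrid format
Retail: the hybrid format 32/73 = 43.8%, the skills-based format 17/47 = 36.2% → the hybrid format
Manufacturing: the hybrid format 67/273 = 24.5%, the skills-based format 31/189 = 16.4% → the hybrid format
Overall: the hybrid format 107/358 = 29.9%, the skills-based format 55/247 = 22.3% → the hybrid format
The hybrid format wins overall and in every industry group — no reversal.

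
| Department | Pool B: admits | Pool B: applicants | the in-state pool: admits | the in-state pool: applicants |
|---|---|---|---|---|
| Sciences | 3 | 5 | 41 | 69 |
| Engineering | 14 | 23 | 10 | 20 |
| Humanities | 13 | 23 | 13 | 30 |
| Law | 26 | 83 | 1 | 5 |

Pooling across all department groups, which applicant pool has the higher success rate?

Sciences: Pool B 3/5 = 60.0%, the in-state pool 41/69 = 59.4% → Pool B
Engineering: Pool B 14/23 = 60.9%, the in-state pool 10/20 = 50.0% → Pool B
Humanities: Pool B 13/23 = 56.5%, the in-state pool 13/30 = 43.3% → Pool B
Law: Pool B 26/83 = 31.3%, the in-state pool 1/5 = 20.0% → Pool B
Overall: Pool B 56/134 = 41.8%, the in-state pool 65/124 = 52.4% → the in-state pool
(Pool B wins every department group but the in-state pool wins overall — Pool B's applicants skew toward the low-rate Law group.)

the in-state pool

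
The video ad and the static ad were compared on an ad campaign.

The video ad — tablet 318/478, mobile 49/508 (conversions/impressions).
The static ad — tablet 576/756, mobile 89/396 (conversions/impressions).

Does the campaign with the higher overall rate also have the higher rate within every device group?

Tablet: the video ad 318/478 = 66.5%, the static ad 576/756 = 76.2% → the static ad
Mobile: the video ad 49/508 = 9.6%, the static ad 89/396 = 22.5% → the static ad
Overall: the video ad 367/986 = 37.2%, the static ad 665/1152 = 57.7% → the static ad
The static ad wins overall and in every device group — no reversal.

Yes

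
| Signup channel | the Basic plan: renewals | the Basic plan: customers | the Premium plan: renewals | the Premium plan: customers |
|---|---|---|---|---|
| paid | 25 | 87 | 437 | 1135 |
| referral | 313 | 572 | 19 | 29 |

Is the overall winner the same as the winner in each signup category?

No

Paid: the Basic plan 25/87 = 28.7%, the Premium plan 437/1135 = 38.5% → the Premium plan
Referral: the Basic plan 313/572 = 54.7%, the Premium plan 19/29 = 65.5% → the Premium plan
Overall: the Basic plan 338/659 = 51.3%, the Premium plan 456/1164 = 39.2% → the Basic plan
The Premium plan wins each signup group but the Basic plan wins overall — the comparison reverses. The Premium plan's customers skew toward paid, which has a lower base rate.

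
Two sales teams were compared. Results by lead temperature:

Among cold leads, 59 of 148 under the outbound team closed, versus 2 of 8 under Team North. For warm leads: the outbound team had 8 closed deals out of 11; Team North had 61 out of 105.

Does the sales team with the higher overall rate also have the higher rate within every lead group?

No

Cold: the outbound team 59/148 = 39.9%, Team North 2/8 = 25.0% → the outbound team
Warm: the outbound team 8/11 = 72.7%, Team North 61/105 = 58.1% → the outbound team
Overall: the outbound team 67/159 = 42.1%, Team North 63/113 = 55.8% → Team North
The outbound team wins each lead group but Team North wins overall — the comparison reverses. The outbound team's leads skew toward cold, which has a lower base rate.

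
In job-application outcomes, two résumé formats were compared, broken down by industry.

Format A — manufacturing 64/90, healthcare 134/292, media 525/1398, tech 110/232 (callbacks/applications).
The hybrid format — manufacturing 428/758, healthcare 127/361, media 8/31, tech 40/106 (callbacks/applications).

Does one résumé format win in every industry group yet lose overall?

Yes

Manufacturing: Format A 64/90 = 71.1%, the hybrid format 428/758 = 56.5% → Format A
Healthcare: Format A 134/292 = 45.9%, the hybrid format 127/361 = 35.2% → Format A
Media: Format A 525/1398 = 37.6%, the hybrid format 8/31 = 25.8% → Format A
Tech: Format A 110/232 = 47.4%, the hybrid format 40/106 = 37.7% → Format A
Overall: Format A 833/2012 = 41.4%, the hybrid format 603/1256 = 48.0% → the hybrid format
Format A wins each industry group but the hybrid format wins overall — the comparison reverses. Format A's applications skew toward media, which has a lower base rate.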